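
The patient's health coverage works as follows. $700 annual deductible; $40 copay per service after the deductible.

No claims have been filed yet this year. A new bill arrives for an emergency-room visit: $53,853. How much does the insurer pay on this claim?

The full $700 deductible is still open; $700 of this bill applies to it.
After the $700 deductible portion, $53,853 − $700 = $53,153 is subject to the copay.
Copay on this service: $40.
Patient responsibility: $700 + $40 = $740.
Insurer pays the balance: $53,853 − $740 = $53,113.

$53,113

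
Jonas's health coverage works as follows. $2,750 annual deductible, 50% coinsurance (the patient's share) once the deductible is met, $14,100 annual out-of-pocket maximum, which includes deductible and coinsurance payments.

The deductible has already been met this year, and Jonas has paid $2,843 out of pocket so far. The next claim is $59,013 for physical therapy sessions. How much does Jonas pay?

$11,257

The deductible is already satisfied, so the full bill goes to coinsurance.
Patient's 50% share of $59,013 is $29,506.50.
Year-to-date out-of-pocket would reach $2,843 + $29,506.50 = $32,349.50, above the $14,100 maximum, so the patient pays only $14,100 − $2,843 = $11,257.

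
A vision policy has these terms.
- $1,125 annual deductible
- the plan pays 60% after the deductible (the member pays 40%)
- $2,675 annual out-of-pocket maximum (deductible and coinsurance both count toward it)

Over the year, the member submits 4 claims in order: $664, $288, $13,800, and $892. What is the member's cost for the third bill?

$1,723

Claim 1 ($664): fully absorbed by the deductible. Member owes $664 (running OOP $664).
Claim 2 ($288): fully absorbed by the deductible. Member pays $288; OOP now $952.
Claim 3 ($13,800): deductible takes $173, $13,627 remains; 40% of $13,627 = $5,450.80. Deductible plus coinsurance: $173 + $5,450.80 = $5,623.80. OOP would hit $6,575.80 > $2,675, so the cap limits the member to $2,675 − $952 = $1,723.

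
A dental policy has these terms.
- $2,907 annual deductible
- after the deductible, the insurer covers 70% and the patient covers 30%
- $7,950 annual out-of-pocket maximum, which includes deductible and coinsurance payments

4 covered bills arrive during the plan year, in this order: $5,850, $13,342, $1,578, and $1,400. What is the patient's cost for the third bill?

$157.50

#1 ($5,850): deductible takes $2,907, $2,943 remains; patient's 30% is $882.90. Patient owes $3,789.90 (running OOP $3,789.90).
#2 ($13,342): deductible already satisfied, so patient's share is 30% × $13,342 = $4,002.60. Patient pays $4,002.60; OOP now $7,792.50.
#3 ($1,578): deductible already satisfied, so patient's share is 30% × $1,578 = $473.40. That would push OOP to $8,265.90, over the $7,950 cap, so patient pays $7,950 − $7,792.50 = $157.50.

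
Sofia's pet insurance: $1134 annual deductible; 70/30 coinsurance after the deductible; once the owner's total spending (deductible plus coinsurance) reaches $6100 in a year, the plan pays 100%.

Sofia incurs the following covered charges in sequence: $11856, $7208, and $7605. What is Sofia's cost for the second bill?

Claim 1 ($11856): deductible takes $1134, $10722 remains; owner's 30% is $3216.60. Owner owes $4350.60 (running OOP $4350.60).
Claim 2 ($7208): 30% coinsurance on $7208 = $2162.40. Adding that to $4350.60 gives $6513, past the $6100 cap; owner pays only $6100 − $4350.60 = $1749.40.

$1749.40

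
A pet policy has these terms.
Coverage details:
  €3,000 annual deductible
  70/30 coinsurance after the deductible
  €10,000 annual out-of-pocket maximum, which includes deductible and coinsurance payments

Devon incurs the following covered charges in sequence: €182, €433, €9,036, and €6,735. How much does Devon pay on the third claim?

Bill 1, €182: all of it applies to the deductible. Cost to owner: €182. OOP to date €182.
Bill 2, €433: fully absorbed by the deductible. Owner owes €433 (running OOP €615).
Bill 3, €9,036: €2,385 to deductible, leaving €6,651; 30% of €6,651 = €1,995.30. Owner pays €4,380.30; OOP now €4,995.30.

€4,380.30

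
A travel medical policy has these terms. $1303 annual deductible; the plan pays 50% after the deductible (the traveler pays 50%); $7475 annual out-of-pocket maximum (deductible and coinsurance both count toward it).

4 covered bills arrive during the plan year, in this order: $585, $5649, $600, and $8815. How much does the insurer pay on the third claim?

$300

Claim 1 — $585: all of it applies to the deductible. Cost to traveler: $585. OOP to date $585. Insurer: $585 − $585 = $0.
Claim 2 — $5649: $718 finishes the deductible; $4931 goes to coinsurance; traveler's 50% is $2465.50. Cost to traveler: $3183.50. OOP to date $3768.50. Plan pays $5649 − $3183.50 = $2465.50.
Claim 3 — $600: deductible already satisfied, so traveler's share is 50% × $600 = $300. Cost to traveler: $300. OOP to date $4068.50. Insurer: $600 − $300 = $300.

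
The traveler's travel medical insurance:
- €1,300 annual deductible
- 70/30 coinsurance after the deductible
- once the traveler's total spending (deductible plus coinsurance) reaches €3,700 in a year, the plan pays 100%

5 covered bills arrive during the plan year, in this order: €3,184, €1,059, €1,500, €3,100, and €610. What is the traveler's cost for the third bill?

Claim 1 — €3,184: €1,300 to deductible, leaving €1,884; coinsurance €1,884 × 30% = €565.20. Traveler pays €1,865.20; OOP now €1,865.20.
Claim 2 — €1,059: deductible already satisfied, so traveler's share is 30% × €1,059 = €317.70. Traveler owes €317.70 (running OOP €2,182.90).
Claim 3 — €1,500: deductible met; 30% of €1,500 = €450. Traveler owes €450 (running OOP €2,632.90).

€450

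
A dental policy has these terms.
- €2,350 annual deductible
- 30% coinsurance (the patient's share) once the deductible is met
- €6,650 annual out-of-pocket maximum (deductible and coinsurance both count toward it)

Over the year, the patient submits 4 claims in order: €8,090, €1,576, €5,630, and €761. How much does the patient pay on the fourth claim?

#1 (€8,090): deductible takes €2,350, €5,740 remains; coinsurance €5,740 × 30% = €1,722. Patient pays €4,072; OOP now €4,072.
#2 (€1,576): 30% coinsurance on €1,576 = €472.80. Patient owes €472.80 (running OOP €4,544.80).
#3 (€5,630): deductible met; 30% of €5,630 = €1,689. Patient owes €1,689 (running OOP €6,233.80).
#4 (€761): deductible already satisfied, so patient's share is 30% × €761 = €228.30. Cost to patient: €228.30. OOP to date €6,462.10.

€228.30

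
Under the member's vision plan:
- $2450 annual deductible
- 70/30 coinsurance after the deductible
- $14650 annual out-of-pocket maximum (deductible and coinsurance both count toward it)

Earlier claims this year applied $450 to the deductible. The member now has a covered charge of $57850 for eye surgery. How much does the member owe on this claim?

$14200

Remaining deductible: $2450 − $450 = $2000.
The remaining $55850 (= $57850 − $2000) moves to coinsurance.
30% of $55850 = $16755 falls to the member.
So the member owes $2000 + $16755 = $18755 before any cap.
Adding $18755 to the $450 already spent would give $19205, which exceeds the $14650 cap; the member pays just $14650 − $450 = $14200.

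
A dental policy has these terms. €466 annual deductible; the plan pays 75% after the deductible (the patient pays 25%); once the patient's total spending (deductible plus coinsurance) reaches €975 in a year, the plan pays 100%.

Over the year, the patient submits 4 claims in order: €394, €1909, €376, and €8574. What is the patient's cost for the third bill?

€49.75

Claim 1 — €394: fully absorbed by the deductible. Cost to patient: €394. OOP to date €394.
Claim 2 — €1909: €72 to deductible, leaving €1837; 25% of €1837 = €459.25. Patient pays €531.25; OOP now €925.25.
Claim 3 — €376: deductible met; 25% of €376 = €94. That would push OOP to €1019.25, over the €975 cap, so patient pays €975 − €925.25 = €49.75.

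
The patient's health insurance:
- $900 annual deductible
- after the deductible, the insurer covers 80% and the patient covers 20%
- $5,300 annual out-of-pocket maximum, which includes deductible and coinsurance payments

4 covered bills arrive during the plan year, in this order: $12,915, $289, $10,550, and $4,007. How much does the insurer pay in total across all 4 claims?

$22,461

Bill 1, $12,915: deductible takes $900, $12,015 remains; patient's 20% is $2,403. Patient owes $3,303 (running OOP $3,303). Plan pays $12,915 − $3,303 = $9,612.
Bill 2, $289: deductible already satisfied, so patient's share is 20% × $289 = $57.80. Cost to patient: $57.80. OOP to date $3,360.80. Insurer: $289 − $57.80 = $231.20.
Bill 3, $10,550: deductible met; 20% of $10,550 = $2,110. Adding that to $3,360.80 gives $5,470.80, past the $5,300 cap; patient pays only $5,300 − $3,360.80 = $1,939.20. Insurer: $10,550 − $1,939.20 = $8,610.80.
Bill 4, $4,007: 20% coinsurance on $4,007 = $801.40. That would push OOP to $6,101.40, over the $5,300 cap, so patient pays $5,300 − $5,300 = $0. Plan pays $4,007 − $0 = $4,007.
Insurer total: $9,612 + $231.20 + $8,610.80 + $4,007 = $22,461.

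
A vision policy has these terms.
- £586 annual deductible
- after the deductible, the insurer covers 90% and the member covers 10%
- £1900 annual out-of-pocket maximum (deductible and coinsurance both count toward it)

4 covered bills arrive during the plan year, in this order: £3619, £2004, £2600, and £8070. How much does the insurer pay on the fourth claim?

£7519.70

Claim 1 (£3619): deductible takes £586, £3033 remains; coinsurance £3033 × 10% = £303.30. Member pays £889.30; OOP now £889.30. Insurer: £3619 − £889.30 = £2729.70.
Claim 2 (£2004): 10% coinsurance on £2004 = £200.40. Member pays £200.40; OOP now £1089.70. Plan pays £2004 − £200.40 = £1803.60.
Claim 3 (£2600): 10% coinsurance on £2600 = £260. Member pays £260; OOP now £1349.70. Plan pays £2600 − £260 = £2340.
Claim 4 (£8070): deductible already satisfied, so member's share is 10% × £8070 = £807. OOP would hit £2156.70 > £1900, so the cap limits the member to £1900 − £1349.70 = £550.30. Plan pays £8070 − £550.30 = £7519.70.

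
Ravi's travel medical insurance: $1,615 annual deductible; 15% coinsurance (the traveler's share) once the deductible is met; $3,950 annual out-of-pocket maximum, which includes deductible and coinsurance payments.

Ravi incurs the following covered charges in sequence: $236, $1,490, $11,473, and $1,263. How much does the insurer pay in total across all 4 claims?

Claim 1 — $236: entire amount goes to the deductible. Traveler owes $236 (running OOP $236). Insurer: $236 − $236 = $0.
Claim 2 — $1,490: deductible takes $1,379, $111 remains; traveler's 15% is $16.65. Cost to traveler: $1,395.65. OOP to date $1,631.65. Plan pays $1,490 − $1,395.65 = $94.35.
Claim 3 — $11,473: 15% coinsurance on $11,473 = $1,720.95. Cost to traveler: $1,720.95. OOP to date $3,352.60. Insurer: $11,473 − $1,720.95 = $9,752.05.
Claim 4 — $1,263: deductible met; 15% of $1,263 = $189.45. Traveler pays $189.45; OOP now $3,542.05. Plan pays $1,263 − $189.45 = $1,073.55.
Insurer total = bills − traveler's total = $14,462 − $3,542.05 = $10,919.95.

$10,919.95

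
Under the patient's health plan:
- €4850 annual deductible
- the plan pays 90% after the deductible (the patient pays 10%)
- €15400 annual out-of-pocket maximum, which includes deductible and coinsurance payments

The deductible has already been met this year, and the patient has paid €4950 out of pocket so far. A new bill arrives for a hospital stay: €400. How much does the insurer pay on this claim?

The deductible is already satisfied, so the full bill goes to coinsurance.
Coinsurance: €400 × 10% = €40.
Cumulative spending €4950 + €40 = €4990 stays under the €15400 maximum.
The plan picks up €400 − €40 = €360.

€360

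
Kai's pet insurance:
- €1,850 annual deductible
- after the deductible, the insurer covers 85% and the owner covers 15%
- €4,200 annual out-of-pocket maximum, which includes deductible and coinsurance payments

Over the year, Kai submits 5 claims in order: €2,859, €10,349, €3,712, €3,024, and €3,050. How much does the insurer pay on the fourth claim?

€2,934.50

Bill 1, €2,859: €1,850 to deductible, leaving €1,009; owner's 15% is €151.35. Owner pays €2,001.35; OOP now €2,001.35. Insurer: €2,859 − €2,001.35 = €857.65.
Bill 2, €10,349: deductible already satisfied, so owner's share is 15% × €10,349 = €1,552.35. Cost to owner: €1,552.35. OOP to date €3,553.70. Insurer: €10,349 − €1,552.35 = €8,796.65.
Bill 3, €3,712: 15% coinsurance on €3,712 = €556.80. Owner owes €556.80 (running OOP €4,110.50). Insurer: €3,712 − €556.80 = €3,155.20.
Bill 4, €3,024: 15% coinsurance on €3,024 = €453.60. That would push OOP to €4,564.10, over the €4,200 cap, so owner pays €4,200 − €4,110.50 = €89.50. Insurer: €3,024 − €89.50 = €2,934.50.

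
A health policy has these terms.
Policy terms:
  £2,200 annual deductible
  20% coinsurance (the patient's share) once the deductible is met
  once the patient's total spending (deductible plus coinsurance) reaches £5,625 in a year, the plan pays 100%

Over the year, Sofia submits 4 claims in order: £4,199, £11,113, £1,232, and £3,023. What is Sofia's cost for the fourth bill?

£556.20

Claim 1 (£4,199): £2,200 finishes the deductible; £1,999 goes to coinsurance; coinsurance £1,999 × 20% = £399.80. Patient owes £2,599.80 (running OOP £2,599.80).
Claim 2 (£11,113): deductible already satisfied, so patient's share is 20% × £11,113 = £2,222.60. Cost to patient: £2,222.60. OOP to date £4,822.40.
Claim 3 (£1,232): deductible already satisfied, so patient's share is 20% × £1,232 = £246.40. Cost to patient: £246.40. OOP to date £5,068.80.
Claim 4 (£3,023): deductible already satisfied, so patient's share is 20% × £3,023 = £604.60. That would push OOP to £5,673.40, over the £5,625 cap, so patient pays £5,625 − £5,068.80 = £556.20.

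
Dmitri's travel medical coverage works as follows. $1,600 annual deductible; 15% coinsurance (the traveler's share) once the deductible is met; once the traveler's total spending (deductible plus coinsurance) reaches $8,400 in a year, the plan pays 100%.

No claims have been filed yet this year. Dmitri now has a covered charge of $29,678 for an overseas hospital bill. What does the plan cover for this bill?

$23,866.30

Deductible not yet touched, so the first $1,600 of the bill goes to the deductible.
That leaves $29,678 − $1,600 = $28,078 for coinsurance.
15% of $28,078 = $4,211.70 falls to the traveler.
That puts the traveler's cost at $1,600 + $4,211.70 = $5,811.70 before any cap.
Total out-of-pocket so far would be $0 + $5,811.70 = $5,811.70, below the $8,400 cap — no reduction.
The plan picks up $29,678 − $5,811.70 = $23,866.30.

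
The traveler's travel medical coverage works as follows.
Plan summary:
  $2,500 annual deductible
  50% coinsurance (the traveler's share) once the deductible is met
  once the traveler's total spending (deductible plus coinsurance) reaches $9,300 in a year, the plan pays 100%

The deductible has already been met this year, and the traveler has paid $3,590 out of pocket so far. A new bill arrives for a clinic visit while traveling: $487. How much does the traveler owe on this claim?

The deductible is already satisfied, so the full bill goes to coinsurance.
Coinsurance: $487 × 50% = $243.50.
Cumulative spending $3,590 + $243.50 = $3,833.50 stays under the $9,300 maximum.

$243.50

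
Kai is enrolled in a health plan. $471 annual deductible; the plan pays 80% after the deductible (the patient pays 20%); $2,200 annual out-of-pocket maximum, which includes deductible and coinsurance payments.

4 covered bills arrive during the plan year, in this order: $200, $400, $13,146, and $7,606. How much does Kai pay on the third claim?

Bill 1, $200: entire amount goes to the deductible. Patient owes $200 (running OOP $200).
Bill 2, $400: $271 to deductible, leaving $129; coinsurance $129 × 20% = $25.80. Patient pays $296.80; OOP now $496.80.
Bill 3, $13,146: deductible met; 20% of $13,146 = $2,629.20. Adding that to $496.80 gives $3,126, past the $2,200 cap; patient pays only $2,200 − $496.80 = $1,703.20.

$1,703.20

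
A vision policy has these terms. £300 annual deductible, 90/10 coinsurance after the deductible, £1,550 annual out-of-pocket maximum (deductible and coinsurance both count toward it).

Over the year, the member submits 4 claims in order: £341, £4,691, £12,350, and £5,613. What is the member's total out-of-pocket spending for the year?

Claim 1 — £341: deductible takes £300, £41 remains; 10% of £41 = £4.10. Cost to member: £304.10. OOP to date £304.10.
Claim 2 — £4,691: deductible already satisfied, so member's share is 10% × £4,691 = £469.10. Cost to member: £469.10. OOP to date £773.20.
Claim 3 — £12,350: deductible already satisfied, so member's share is 10% × £12,350 = £1,235. OOP would hit £2,008.20 > £1,550, so the cap limits the member to £1,550 − £773.20 = £776.80.
Claim 4 — £5,613: deductible met; 10% of £5,613 = £561.30. That would push OOP to £2,111.30, over the £1,550 cap, so member pays £1,550 − £1,550 = £0.
Total paid by the member: £304.10 + £469.10 + £776.80 + £0 = £1,550.

£1,550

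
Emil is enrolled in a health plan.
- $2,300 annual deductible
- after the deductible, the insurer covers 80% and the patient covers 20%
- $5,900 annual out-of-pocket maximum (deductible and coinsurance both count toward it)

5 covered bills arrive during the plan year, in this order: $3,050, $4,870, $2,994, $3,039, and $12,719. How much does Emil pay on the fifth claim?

$1,269.40

Claim 1 — $3,050: $2,300 to deductible, leaving $750; coinsurance $750 × 20% = $150. Cost to patient: $2,450. OOP to date $2,450.
Claim 2 — $4,870: 20% coinsurance on $4,870 = $974. Cost to patient: $974. OOP to date $3,424.
Claim 3 — $2,994: deductible met; 20% of $2,994 = $598.80. Cost to patient: $598.80. OOP to date $4,022.80.
Claim 4 — $3,039: 20% coinsurance on $3,039 = $607.80. Cost to patient: $607.80. OOP to date $4,630.60.
Claim 5 — $12,719: deductible met; 20% of $12,719 = $2,543.80. Adding that to $4,630.60 gives $7,174.40, past the $5,900 cap; patient pays only $5,900 − $4,630.60 = $1,269.40.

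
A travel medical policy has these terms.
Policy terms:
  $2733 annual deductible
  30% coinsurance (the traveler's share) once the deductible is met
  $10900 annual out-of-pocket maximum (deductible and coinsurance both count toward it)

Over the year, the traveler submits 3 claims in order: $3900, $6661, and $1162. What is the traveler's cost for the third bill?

Bill 1, $3900: deductible takes $2733, $1167 remains; traveler's 30% is $350.10. Cost to traveler: $3083.10. OOP to date $3083.10.
Bill 2, $6661: deductible met; 30% of $6661 = $1998.30. Cost to traveler: $1998.30. OOP to date $5081.40.
Bill 3, $1162: deductible already satisfied, so traveler's share is 30% × $1162 = $348.60. Cost to traveler: $348.60. OOP to date $5430.

$348.60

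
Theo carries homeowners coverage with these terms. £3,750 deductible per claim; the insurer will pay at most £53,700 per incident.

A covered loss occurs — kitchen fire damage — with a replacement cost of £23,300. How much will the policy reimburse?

£19,550

Less the £3,750 deductible: £23,300 − £3,750 = £19,550.
£19,550 is within the £53,700 limit, so the insurer pays £19,550.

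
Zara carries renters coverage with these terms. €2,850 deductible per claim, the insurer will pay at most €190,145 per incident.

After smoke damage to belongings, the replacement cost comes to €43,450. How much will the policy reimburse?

€40,600

Subtract the deductible: €43,450 − €2,850 = €40,600.
€40,600 is within the €190,145 limit, so the insurer pays €40,600.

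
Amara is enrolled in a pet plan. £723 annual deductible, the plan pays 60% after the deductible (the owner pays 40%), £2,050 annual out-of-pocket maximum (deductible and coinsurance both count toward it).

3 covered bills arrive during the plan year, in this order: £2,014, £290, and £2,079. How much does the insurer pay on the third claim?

#1 (£2,014): £723 finishes the deductible; £1,291 goes to coinsurance; owner's 40% is £516.40. Owner pays £1,239.40; OOP now £1,239.40. Plan pays £2,014 − £1,239.40 = £774.60.
#2 (£290): deductible met; 40% of £290 = £116. Owner owes £116 (running OOP £1,355.40). Insurer: £290 − £116 = £174.
#3 (£2,079): deductible already satisfied, so owner's share is 40% × £2,079 = £831.60. OOP would hit £2,187 > £2,050, so the cap limits the owner to £2,050 − £1,355.40 = £694.60. Plan pays £2,079 − £694.60 = £1,384.40.

£1,384.40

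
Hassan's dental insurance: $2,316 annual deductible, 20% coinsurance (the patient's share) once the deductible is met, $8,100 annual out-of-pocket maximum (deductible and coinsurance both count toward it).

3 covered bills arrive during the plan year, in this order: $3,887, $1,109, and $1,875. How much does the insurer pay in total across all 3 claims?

$3,644

Claim 1 — $3,887: deductible takes $2,316, $1,571 remains; coinsurance $1,571 × 20% = $314.20. Patient owes $2,630.20 (running OOP $2,630.20). Insurer: $3,887 − $2,630.20 = $1,256.80.
Claim 2 — $1,109: deductible met; 20% of $1,109 = $221.80. Patient pays $221.80; OOP now $2,852. Insurer: $1,109 − $221.80 = $887.20.
Claim 3 — $1,875: 20% coinsurance on $1,875 = $375. Patient pays $375; OOP now $3,227. Plan pays $1,875 − $375 = $1,500.
Insurer total = bills − patient's total = $6,871 − $3,227 = $3,644.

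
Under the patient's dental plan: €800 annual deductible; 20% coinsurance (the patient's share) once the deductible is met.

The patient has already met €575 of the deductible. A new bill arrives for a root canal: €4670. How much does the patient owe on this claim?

€1114

Deductible still to meet: €800 − €575 = €225.
That leaves €4670 − €225 = €4445 for coinsurance.
Coinsurance: €4445 × 20% = €889.
So the patient owes €225 + €889 = €1114.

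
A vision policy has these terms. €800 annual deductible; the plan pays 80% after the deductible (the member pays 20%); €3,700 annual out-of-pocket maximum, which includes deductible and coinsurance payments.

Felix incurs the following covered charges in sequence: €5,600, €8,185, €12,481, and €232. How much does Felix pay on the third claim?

€303

Claim 1 (€5,600): deductible takes €800, €4,800 remains; coinsurance €4,800 × 20% = €960. Member owes €1,760 (running OOP €1,760).
Claim 2 (€8,185): deductible already satisfied, so member's share is 20% × €8,185 = €1,637. Member owes €1,637 (running OOP €3,397).
Claim 3 (€12,481): deductible already satisfied, so member's share is 20% × €12,481 = €2,496.20. That would push OOP to €5,893.20, over the €3,700 cap, so member pays €3,700 − €3,397 = €303.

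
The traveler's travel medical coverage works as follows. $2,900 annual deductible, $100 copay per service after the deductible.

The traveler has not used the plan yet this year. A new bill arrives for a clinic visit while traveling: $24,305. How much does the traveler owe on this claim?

Nothing has been paid toward the $2,900 deductible, so the first $2,900 of this charge is applied there.
After the $2,900 deductible portion, $24,305 − $2,900 = $21,405 is subject to the copay.
Copay on this service: $100.
So the traveler owes $2,900 + $100 = $3,000.

$3,000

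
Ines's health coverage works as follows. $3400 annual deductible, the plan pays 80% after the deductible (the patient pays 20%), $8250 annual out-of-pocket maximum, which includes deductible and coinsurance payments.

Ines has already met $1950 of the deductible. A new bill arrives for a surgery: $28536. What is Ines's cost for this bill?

$1950 of the $3400 deductible is already met, leaving $1450.
The remaining $27086 (= $28536 − $1450) moves to coinsurance.
Patient's 20% share of $27086 is $5417.20.
Patient responsibility before any cap: $1450 + $5417.20 = $6867.20.
Adding $6867.20 to the $1950 already spent would give $8817.20, which exceeds the $8250 cap; the patient pays just $8250 − $1950 = $6300.

$6300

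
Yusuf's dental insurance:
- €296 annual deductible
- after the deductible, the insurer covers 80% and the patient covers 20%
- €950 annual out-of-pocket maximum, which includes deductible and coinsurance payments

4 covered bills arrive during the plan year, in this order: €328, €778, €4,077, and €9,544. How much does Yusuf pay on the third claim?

Bill 1, €328: deductible takes €296, €32 remains; 20% of €32 = €6.40. Patient owes €302.40 (running OOP €302.40).
Bill 2, €778: 20% coinsurance on €778 = €155.60. Cost to patient: €155.60. OOP to date €458.
Bill 3, €4,077: deductible already satisfied, so patient's share is 20% × €4,077 = €815.40. OOP would hit €1,273.40 > €950, so the cap limits the patient to €950 − €458 = €492.

€492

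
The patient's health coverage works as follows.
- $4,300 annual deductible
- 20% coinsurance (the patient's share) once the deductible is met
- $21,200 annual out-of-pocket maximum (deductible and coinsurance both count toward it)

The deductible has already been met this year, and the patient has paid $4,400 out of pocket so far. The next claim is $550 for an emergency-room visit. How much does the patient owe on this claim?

The deductible is already satisfied, so the full bill goes to coinsurance.
20% of $550 = $110 falls to the patient.
Year-to-date out-of-pocket becomes $4,400 + $110 = $4,510, still under the $21,200 maximum, so no cap applies.

$110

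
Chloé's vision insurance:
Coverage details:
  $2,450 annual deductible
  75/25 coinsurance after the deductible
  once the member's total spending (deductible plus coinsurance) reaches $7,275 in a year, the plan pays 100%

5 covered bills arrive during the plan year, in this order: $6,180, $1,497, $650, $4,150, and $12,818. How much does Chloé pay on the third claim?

$162.50

Claim 1 ($6,180): $2,450 to deductible, leaving $3,730; 25% of $3,730 = $932.50. Member pays $3,382.50; OOP now $3,382.50.
Claim 2 ($1,497): deductible already satisfied, so member's share is 25% × $1,497 = $374.25. Cost to member: $374.25. OOP to date $3,756.75.
Claim 3 ($650): 25% coinsurance on $650 = $162.50. Member pays $162.50; OOP now $3,919.25.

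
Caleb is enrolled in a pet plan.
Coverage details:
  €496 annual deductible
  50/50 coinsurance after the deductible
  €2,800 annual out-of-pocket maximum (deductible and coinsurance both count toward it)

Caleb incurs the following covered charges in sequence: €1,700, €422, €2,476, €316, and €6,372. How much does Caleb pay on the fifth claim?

#1 (€1,700): deductible takes €496, €1,204 remains; coinsurance €1,204 × 50% = €602. Owner pays €1,098; OOP now €1,098.
#2 (€422): 50% coinsurance on €422 = €211. Owner pays €211; OOP now €1,309.
#3 (€2,476): deductible already satisfied, so owner's share is 50% × €2,476 = €1,238. Owner pays €1,238; OOP now €2,547.
#4 (€316): 50% coinsurance on €316 = €158. Owner pays €158; OOP now €2,705.
#5 (€6,372): deductible already satisfied, so owner's share is 50% × €6,372 = €3,186. That would push OOP to €5,891, over the €2,800 cap, so owner pays €2,800 − €2,705 = €95.

€95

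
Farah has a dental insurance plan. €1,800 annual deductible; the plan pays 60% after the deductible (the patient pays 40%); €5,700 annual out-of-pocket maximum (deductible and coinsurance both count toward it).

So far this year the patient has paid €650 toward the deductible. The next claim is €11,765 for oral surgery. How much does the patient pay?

€5,050

Deductible still to meet: €1,800 − €650 = €1,150.
The remaining €10,615 (= €11,765 − €1,150) moves to coinsurance.
Coinsurance: €10,615 × 40% = €4,246.
That puts the patient's cost at €1,150 + €4,246 = €5,396 before any cap.
That would bring total out-of-pocket to €6,046, past the €5,700 cap. The patient is capped at €5,700 − €650 = €5,050 on this claim.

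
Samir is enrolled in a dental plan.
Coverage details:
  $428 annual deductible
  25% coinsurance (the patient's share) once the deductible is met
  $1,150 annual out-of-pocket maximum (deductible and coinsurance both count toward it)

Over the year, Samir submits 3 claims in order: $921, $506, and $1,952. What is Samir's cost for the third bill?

#1 ($921): $428 finishes the deductible; $493 goes to coinsurance; coinsurance $493 × 25% = $123.25. Patient owes $551.25 (running OOP $551.25).
#2 ($506): 25% coinsurance on $506 = $126.50. Cost to patient: $126.50. OOP to date $677.75.
#3 ($1,952): deductible met; 25% of $1,952 = $488. Adding that to $677.75 gives $1,165.75, past the $1,150 cap; patient pays only $1,150 − $677.75 = $472.25.

$472.25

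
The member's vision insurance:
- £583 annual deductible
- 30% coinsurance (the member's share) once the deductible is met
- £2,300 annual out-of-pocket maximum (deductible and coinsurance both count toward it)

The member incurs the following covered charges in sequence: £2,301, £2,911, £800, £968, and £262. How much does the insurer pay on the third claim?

£560

Bill 1, £2,301: £583 finishes the deductible; £1,718 goes to coinsurance; 30% of £1,718 = £515.40. Cost to member: £1,098.40. OOP to date £1,098.40. Plan pays £2,301 − £1,098.40 = £1,202.60.
Bill 2, £2,911: 30% coinsurance on £2,911 = £873.30. Member pays £873.30; OOP now £1,971.70. Plan pays £2,911 − £873.30 = £2,037.70.
Bill 3, £800: deductible already satisfied, so member's share is 30% × £800 = £240. Member pays £240; OOP now £2,211.70. Plan pays £800 − £240 = £560.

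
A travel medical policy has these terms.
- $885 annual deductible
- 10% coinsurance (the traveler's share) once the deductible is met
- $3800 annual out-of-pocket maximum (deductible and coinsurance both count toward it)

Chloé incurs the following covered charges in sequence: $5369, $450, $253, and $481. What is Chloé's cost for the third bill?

$25.30

#1 ($5369): deductible takes $885, $4484 remains; traveler's 10% is $448.40. Traveler pays $1333.40; OOP now $1333.40.
#2 ($450): deductible met; 10% of $450 = $45. Traveler pays $45; OOP now $1378.40.
#3 ($253): deductible already satisfied, so traveler's share is 10% × $253 = $25.30. Cost to traveler: $25.30. OOP to date $1403.70.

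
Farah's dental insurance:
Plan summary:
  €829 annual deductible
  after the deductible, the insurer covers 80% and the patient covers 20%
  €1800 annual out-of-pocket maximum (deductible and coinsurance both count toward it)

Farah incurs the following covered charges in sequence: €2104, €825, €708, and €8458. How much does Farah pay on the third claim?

€141.60

Claim 1 (€2104): deductible takes €829, €1275 remains; coinsurance €1275 × 20% = €255. Cost to patient: €1084. OOP to date €1084.
Claim 2 (€825): 20% coinsurance on €825 = €165. Patient pays €165; OOP now €1249.
Claim 3 (€708): 20% coinsurance on €708 = €141.60. Patient owes €141.60 (running OOP €1390.60).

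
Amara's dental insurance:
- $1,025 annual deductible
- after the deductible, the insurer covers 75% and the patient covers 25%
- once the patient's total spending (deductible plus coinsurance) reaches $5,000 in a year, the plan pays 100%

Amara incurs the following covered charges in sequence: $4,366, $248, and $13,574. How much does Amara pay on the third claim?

$3,077.75

Bill 1, $4,366: $1,025 to deductible, leaving $3,341; patient's 25% is $835.25. Cost to patient: $1,860.25. OOP to date $1,860.25.
Bill 2, $248: deductible met; 25% of $248 = $62. Patient owes $62 (running OOP $1,922.25).
Bill 3, $13,574: 25% coinsurance on $13,574 = $3,393.50. Adding that to $1,922.25 gives $5,315.75, past the $5,000 cap; patient pays only $5,000 − $1,922.25 = $3,077.75.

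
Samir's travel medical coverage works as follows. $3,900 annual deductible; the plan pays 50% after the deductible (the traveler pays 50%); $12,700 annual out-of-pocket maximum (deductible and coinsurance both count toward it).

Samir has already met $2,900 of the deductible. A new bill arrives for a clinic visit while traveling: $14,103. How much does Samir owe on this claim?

Remaining deductible: $3,900 − $2,900 = $1,000.
The remaining $13,103 (= $14,103 − $1,000) moves to coinsurance.
50% of $13,103 = $6,551.50 falls to the traveler.
That puts the traveler's cost at $1,000 + $6,551.50 = $7,551.50 before any cap.
Year-to-date out-of-pocket becomes $2,900 + $7,551.50 = $10,451.50, still under the $12,700 maximum, so no cap applies.

$7,551.50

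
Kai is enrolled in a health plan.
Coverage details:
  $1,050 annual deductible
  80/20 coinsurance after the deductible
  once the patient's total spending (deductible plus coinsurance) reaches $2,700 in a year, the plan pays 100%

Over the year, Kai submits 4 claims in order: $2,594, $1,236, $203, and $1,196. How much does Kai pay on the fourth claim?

$239.20

Claim 1 — $2,594: $1,050 finishes the deductible; $1,544 goes to coinsurance; 20% of $1,544 = $308.80. Cost to patient: $1,358.80. OOP to date $1,358.80.
Claim 2 — $1,236: 20% coinsurance on $1,236 = $247.20. Cost to patient: $247.20. OOP to date $1,606.
Claim 3 — $203: deductible already satisfied, so patient's share is 20% × $203 = $40.60. Cost to patient: $40.60. OOP to date $1,646.60.
Claim 4 — $1,196: deductible already satisfied, so patient's share is 20% × $1,196 = $239.20. Patient owes $239.20 (running OOP $1,885.80).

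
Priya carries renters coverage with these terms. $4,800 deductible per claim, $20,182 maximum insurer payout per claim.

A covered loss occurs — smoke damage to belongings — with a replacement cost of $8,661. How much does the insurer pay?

After the deductible, $8,661 − $4,800 = $3,861 remains.
That's under the $20,182 cap, so the insurer reimburses the full $3,861.

$3,861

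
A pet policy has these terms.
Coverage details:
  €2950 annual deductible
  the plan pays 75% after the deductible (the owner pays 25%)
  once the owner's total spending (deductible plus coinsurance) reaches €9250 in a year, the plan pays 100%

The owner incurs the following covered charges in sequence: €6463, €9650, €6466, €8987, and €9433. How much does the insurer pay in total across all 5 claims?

#1 (€6463): €2950 to deductible, leaving €3513; coinsurance €3513 × 25% = €878.25. Owner pays €3828.25; OOP now €3828.25. Plan pays €6463 − €3828.25 = €2634.75.
#2 (€9650): 25% coinsurance on €9650 = €2412.50. Owner pays €2412.50; OOP now €6240.75. Insurer: €9650 − €2412.50 = €7237.50.
#3 (€6466): 25% coinsurance on €6466 = €1616.50. Owner owes €1616.50 (running OOP €7857.25). Plan pays €6466 − €1616.50 = €4849.50.
#4 (€8987): deductible met; 25% of €8987 = €2246.75. Adding that to €7857.25 gives €10104, past the €9250 cap; owner pays only €9250 − €7857.25 = €1392.75. Plan pays €8987 − €1392.75 = €7594.25.
#5 (€9433): deductible already satisfied, so owner's share is 25% × €9433 = €2358.25. OOP would hit €11608.25 > €9250, so the cap limits the owner to €9250 − €9250 = €0. Plan pays €9433 − €0 = €9433.
Insurer total: €2634.75 + €7237.50 + €4849.50 + €7594.25 + €9433 = €31749.

€31749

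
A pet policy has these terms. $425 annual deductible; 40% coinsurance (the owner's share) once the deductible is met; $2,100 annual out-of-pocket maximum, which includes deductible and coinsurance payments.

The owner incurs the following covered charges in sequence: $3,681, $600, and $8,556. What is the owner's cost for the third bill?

Bill 1, $3,681: deductible takes $425, $3,256 remains; owner's 40% is $1,302.40. Owner pays $1,727.40; OOP now $1,727.40.
Bill 2, $600: deductible met; 40% of $600 = $240. Cost to owner: $240. OOP to date $1,967.40.
Bill 3, $8,556: deductible met; 40% of $8,556 = $3,422.40. Adding that to $1,967.40 gives $5,389.80, past the $2,100 cap; owner pays only $2,100 − $1,967.40 = $132.60.

$132.60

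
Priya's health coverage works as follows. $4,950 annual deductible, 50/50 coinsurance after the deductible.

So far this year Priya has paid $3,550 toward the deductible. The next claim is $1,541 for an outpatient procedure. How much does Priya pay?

Remaining deductible: $4,950 − $3,550 = $1,400.
That leaves $1,541 − $1,400 = $141 for coinsurance.
Patient's 50% share of $141 is $70.50.
So the patient owes $1,400 + $70.50 = $1,470.50.

$1,470.50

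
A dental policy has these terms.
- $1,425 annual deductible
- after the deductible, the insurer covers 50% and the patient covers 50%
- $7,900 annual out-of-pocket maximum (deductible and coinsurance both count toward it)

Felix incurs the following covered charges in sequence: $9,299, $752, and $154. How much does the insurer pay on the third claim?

$77

#1 ($9,299): deductible takes $1,425, $7,874 remains; 50% of $7,874 = $3,937. Cost to patient: $5,362. OOP to date $5,362. Plan pays $9,299 − $5,362 = $3,937.
#2 ($752): deductible met; 50% of $752 = $376. Patient pays $376; OOP now $5,738. Plan pays $752 − $376 = $376.
#3 ($154): deductible met; 50% of $154 = $77. Cost to patient: $77. OOP to date $5,815. Plan pays $154 − $77 = $77.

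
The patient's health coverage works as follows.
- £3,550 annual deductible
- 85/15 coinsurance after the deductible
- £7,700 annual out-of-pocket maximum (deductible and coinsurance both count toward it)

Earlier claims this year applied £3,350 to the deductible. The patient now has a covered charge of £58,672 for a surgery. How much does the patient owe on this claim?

£3,350 of the £3,550 deductible is already met, leaving £200.
That leaves £58,672 − £200 = £58,472 for coinsurance.
Coinsurance: £58,472 × 15% = £8,770.80.
Patient responsibility before any cap: £200 + £8,770.80 = £8,970.80.
Adding £8,970.80 to the £3,350 already spent would give £12,320.80, which exceeds the £7,700 cap; the patient pays just £7,700 − £3,350 = £4,350.

£4,350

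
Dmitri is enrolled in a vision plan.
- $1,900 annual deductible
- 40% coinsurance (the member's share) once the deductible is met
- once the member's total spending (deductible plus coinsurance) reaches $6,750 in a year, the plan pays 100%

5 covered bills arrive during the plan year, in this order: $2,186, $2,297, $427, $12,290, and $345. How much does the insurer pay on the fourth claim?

$8,644

Claim 1 ($2,186): $1,900 finishes the deductible; $286 goes to coinsurance; 40% of $286 = $114.40. Member owes $2,014.40 (running OOP $2,014.40). Plan pays $2,186 − $2,014.40 = $171.60.
Claim 2 ($2,297): deductible met; 40% of $2,297 = $918.80. Member pays $918.80; OOP now $2,933.20. Plan pays $2,297 − $918.80 = $1,378.20.
Claim 3 ($427): deductible met; 40% of $427 = $170.80. Member pays $170.80; OOP now $3,104. Insurer: $427 − $170.80 = $256.20.
Claim 4 ($12,290): deductible already satisfied, so member's share is 40% × $12,290 = $4,916. That would push OOP to $8,020, over the $6,750 cap, so member pays $6,750 − $3,104 = $3,646. Insurer: $12,290 − $3,646 = $8,644.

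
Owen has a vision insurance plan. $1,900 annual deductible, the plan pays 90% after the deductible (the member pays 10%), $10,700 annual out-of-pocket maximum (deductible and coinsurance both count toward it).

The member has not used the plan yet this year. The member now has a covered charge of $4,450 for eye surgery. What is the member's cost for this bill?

The full $1,900 deductible is still open; $1,900 of this bill applies to it.
After the $1,900 deductible portion, $4,450 − $1,900 = $2,550 is subject to coinsurance.
10% of $2,550 = $255 falls to the member.
So the member owes $1,900 + $255 = $2,155 before any cap.
Cumulative spending $0 + $2,155 = $2,155 stays under the $10,700 maximum.

$2,155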